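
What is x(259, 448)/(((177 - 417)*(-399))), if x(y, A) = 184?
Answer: 23/11970 ≈ 0.0019215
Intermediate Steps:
x(259, 448)/(((177 - 417)*(-399))) = 184/(((177 - 417)*(-399))) = 184/((-240*(-399))) = 184/95760 = 184*(1/95760) = 23/11970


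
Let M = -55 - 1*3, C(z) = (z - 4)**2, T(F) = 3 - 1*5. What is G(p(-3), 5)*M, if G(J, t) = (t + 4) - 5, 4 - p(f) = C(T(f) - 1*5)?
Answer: -232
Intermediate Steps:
T(F) = -2 (T(F) = 3 - 5 = -2)
C(z) = (-4 + z)**2
p(f) = -117 (p(f) = 4 - (-4 + (-2 - 1*5))**2 = 4 - (-4 + (-2 - 5))**2 = 4 - (-4 - 7)**2 = 4 - 1*(-11)**2 = 4 - 1*121 = 4 - 121 = -117)
M = -58 (M = -55 - 3 = -58)
G(J, t) = -1 + t (G(J, t) = (4 + t) - 5 = -1 + t)
G(p(-3), 5)*M = (-1 + 5)*(-58) = 4*(-58) = -232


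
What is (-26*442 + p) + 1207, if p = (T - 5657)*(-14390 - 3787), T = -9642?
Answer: 278079638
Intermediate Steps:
p = 278089923 (p = (-9642 - 5657)*(-14390 - 3787) = -15299*(-18177) = 278089923)
(-26*442 + p) + 1207 = (-26*442 + 278089923) + 1207 = (-11492 + 278089923) + 1207 = 278078431 + 1207 = 278079638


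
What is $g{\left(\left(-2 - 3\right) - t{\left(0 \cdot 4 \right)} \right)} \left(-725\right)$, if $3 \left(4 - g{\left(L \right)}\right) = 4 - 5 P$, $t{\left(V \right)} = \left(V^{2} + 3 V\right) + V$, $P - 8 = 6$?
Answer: $-18850$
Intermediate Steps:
$P = 14$ ($P = 8 + 6 = 14$)
$t{\left(V \right)} = V^{2} + 4 V$
$g{\left(L \right)} = 26$ ($g{\left(L \right)} = 4 - \frac{4 - 70}{3} = 4 - -22 = 4 + 22 = 26$)
$g{\left(\left(-2 - 3\right) - t{\left(0 \cdot 4 \right)} \right)} \left(-725\right) = 26 \left(-725\right) = -18850$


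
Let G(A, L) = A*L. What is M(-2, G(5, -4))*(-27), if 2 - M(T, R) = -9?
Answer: -297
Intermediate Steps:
M(T, R) = 11 (M(T, R) = 2 - 1*(-9) = 2 + 9 = 11)
M(-2, G(5, -4))*(-27) = 11*(-27) = -297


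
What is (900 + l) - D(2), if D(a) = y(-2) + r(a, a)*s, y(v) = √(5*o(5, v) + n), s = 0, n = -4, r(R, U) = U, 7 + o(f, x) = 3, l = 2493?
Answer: 3393 - 2*I*√6 ≈ 3393.0 - 4.899*I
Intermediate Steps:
o(f, x) = -4 (o(f, x) = -7 + 3 = -4)
y(v) = 2*I*√6 (y(v) = √(5*(-4) - 4) = √(-20 - 4) = √(-24) = 2*I*√6)
D(a) = 2*I*√6 (D(a) = 2*I*√6 + a*0 = 2*I*√6 + 0 = 2*I*√6)
(900 + l) - D(2) = (900 + 2493) - 2*I*√6 = 3393 - 2*I*√6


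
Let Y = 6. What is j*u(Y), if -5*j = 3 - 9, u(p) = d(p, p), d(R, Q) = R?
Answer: 36/5 ≈ 7.2000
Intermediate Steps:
u(p) = p
j = 6/5 (j = -(3 - 9)/5 = -⅕*(-6) = 6/5 ≈ 1.2000)
j*u(Y) = (6/5)*6 = 36/5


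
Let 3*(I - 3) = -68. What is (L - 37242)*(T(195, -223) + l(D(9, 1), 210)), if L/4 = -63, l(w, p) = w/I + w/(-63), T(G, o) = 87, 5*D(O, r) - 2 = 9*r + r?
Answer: -6723586554/2065 ≈ -3.2560e+6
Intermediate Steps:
I = -59/3 (I = 3 + (1/3)*(-68) = 3 - 68/3 = -59/3 ≈ -19.667)
D(O, r) = 2/5 + 2*r (D(O, r) = 2/5 + (9*r + r)/5 = 2/5 + (10*r)/5 = 2/5 + 2*r)
l(w, p) = -248*w/3717 (l(w, p) = w/(-59/3) + w/(-63) = w*(-3/59) + w*(-1/63) = -3*w/59 - w/63 = -248*w/3717)
L = -252 (L = 4*(-63) = -252)
(L - 37242)*(T(195, -223) + l(D(9, 1), 210)) = (-252 - 37242)*(87 - 248*(2/5 + 2*1)/3717) = -37494*(87 - 248*(2/5 + 2)/3717) = -37494*(87 - 248/3717*12/5) = -37494*(87 - 992/6195) = -37494*537973/6195 = -6723586554/2065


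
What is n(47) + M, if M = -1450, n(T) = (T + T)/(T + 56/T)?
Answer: -3279832/2265 ≈ -1448.0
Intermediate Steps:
n(T) = 2*T/(T + 56/T) (n(T) = (2*T)/(T + 56/T) = 2*T/(T + 56/T))
n(47) + M = 2*47²/(56 + 47²) - 1450 = 2*2209/(56 + 2209) - 1450 = 2*2209/2265 - 1450 = 2*2209*(1/2265) - 1450 = 4418/2265 - 1450 = -3279832/2265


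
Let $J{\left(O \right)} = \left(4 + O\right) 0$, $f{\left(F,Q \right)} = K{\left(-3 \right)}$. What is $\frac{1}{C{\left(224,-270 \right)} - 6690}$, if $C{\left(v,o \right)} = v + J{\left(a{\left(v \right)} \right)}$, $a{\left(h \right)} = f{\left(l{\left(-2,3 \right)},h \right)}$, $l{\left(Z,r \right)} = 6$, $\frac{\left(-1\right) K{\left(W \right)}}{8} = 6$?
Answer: $- \frac{1}{6466} \approx -0.00015466$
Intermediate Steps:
$K{\left(W \right)} = -48$ ($K{\left(W \right)} = \left(-8\right) 6 = -48$)
$f{\left(F,Q \right)} = -48$
$a{\left(h \right)} = -48$
$J{\left(O \right)} = 0$
$C{\left(v,o \right)} = v$ ($C{\left(v,o \right)} = v + 0 = v$)
$\frac{1}{C{\left(224,-270 \right)} - 6690} = \frac{1}{224 - 6690} = \frac{1}{-6466} = - \frac{1}{6466}$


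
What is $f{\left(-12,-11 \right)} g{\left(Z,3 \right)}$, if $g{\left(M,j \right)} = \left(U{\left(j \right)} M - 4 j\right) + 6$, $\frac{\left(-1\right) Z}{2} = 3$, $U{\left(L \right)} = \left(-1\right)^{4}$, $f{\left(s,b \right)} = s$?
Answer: $144$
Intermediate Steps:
$U{\left(L \right)} = 1$
$Z = -6$ ($Z = \left(-2\right) 3 = -6$)
$g{\left(M,j \right)} = 6 + M - 4 j$ ($g{\left(M,j \right)} = \left(1 M - 4 j\right) + 6 = \left(M - 4 j\right) + 6 = 6 + M - 4 j$)
$f{\left(-12,-11 \right)} g{\left(Z,3 \right)} = - 12 \left(6 - 6 - 12\right) = \left(-12\right) \left(-12\right) = 144$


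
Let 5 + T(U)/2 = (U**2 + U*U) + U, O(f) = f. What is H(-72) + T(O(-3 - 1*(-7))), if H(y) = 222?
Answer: 284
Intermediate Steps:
T(U) = -10 + 2*U + 4*U**2 (T(U) = -10 + 2*((U**2 + U*U) + U) = -10 + 2*((U**2 + U**2) + U) = -10 + 2*(2*U**2 + U) = -10 + 2*(U + 2*U**2) = -10 + (2*U + 4*U**2) = -10 + 2*U + 4*U**2)
H(-72) + T(O(-3 - 1*(-7))) = 222 + (-10 + 2*(-3 - 1*(-7)) + 4*(-3 - 1*(-7))**2) = 222 + (-10 + 2*(-3 + 7) + 4*(-3 + 7)**2) = 222 + (-10 + 2*4 + 4*4**2) = 222 + (-10 + 8 + 4*16) = 222 + (-10 + 8 + 64) = 222 + 62 = 284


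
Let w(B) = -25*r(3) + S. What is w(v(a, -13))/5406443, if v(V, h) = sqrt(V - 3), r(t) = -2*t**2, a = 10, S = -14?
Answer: 436/5406443 ≈ 8.0645e-5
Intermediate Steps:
v(V, h) = sqrt(-3 + V)
w(B) = 436 (w(B) = -(-50)*3**2 - 14 = -(-50)*9 - 14 = -25*(-18) - 14 = 450 - 14 = 436)
w(v(a, -13))/5406443 = 436/5406443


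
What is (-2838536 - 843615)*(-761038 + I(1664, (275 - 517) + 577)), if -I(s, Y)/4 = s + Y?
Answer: 2831699312134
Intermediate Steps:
I(s, Y) = -4*Y - 4*s (I(s, Y) = -4*(s + Y) = -4*(Y + s) = -4*Y - 4*s)
(-2838536 - 843615)*(-761038 + I(1664, (275 - 517) + 577)) = (-2838536 - 843615)*(-761038 + (-4*((275 - 517) + 577) - 4*1664)) = -3682151*(-761038 + (-4*(-242 + 577) - 6656)) = -3682151*(-761038 + (-4*335 - 6656)) = -3682151*(-761038 + (-1340 - 6656)) = -3682151*(-761038 - 7996) = -3682151*(-769034) = 2831699312134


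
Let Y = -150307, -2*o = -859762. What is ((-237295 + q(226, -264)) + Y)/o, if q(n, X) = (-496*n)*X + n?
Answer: 29205968/429881 ≈ 67.940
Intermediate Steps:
o = 429881 (o = -1/2*(-859762) = 429881)
q(n, X) = n - 496*X*n (q(n, X) = -496*X*n + n = n - 496*X*n)
((-237295 + q(226, -264)) + Y)/o = ((-237295 + 226*(1 - 496*(-264))) - 150307)/429881 = ((-237295 + 226*(1 + 130944)) - 150307)*(1/429881) = ((-237295 + 226*130945) - 150307)*(1/429881) = ((-237295 + 29593570) - 150307)*(1/429881) = (29356275 - 150307)*(1/429881) = 29205968*(1/429881) = 29205968/429881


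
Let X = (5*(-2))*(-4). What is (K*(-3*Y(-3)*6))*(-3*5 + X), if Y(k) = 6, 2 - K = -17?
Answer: -51300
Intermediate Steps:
K = 19 (K = 2 - 1*(-17) = 2 + 17 = 19)
X = 40 (X = -10*(-4) = 40)
(K*(-3*Y(-3)*6))*(-3*5 + X) = (19*(-3*6*6))*(-3*5 + 40) = (19*(-18*6))*(-15 + 40) = (19*(-108))*25 = -2052*25 = -51300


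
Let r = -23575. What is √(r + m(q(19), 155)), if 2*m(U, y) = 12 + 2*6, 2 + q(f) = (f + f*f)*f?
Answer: I*√23563 ≈ 153.5*I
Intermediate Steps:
q(f) = -2 + f*(f + f²) (q(f) = -2 + (f + f*f)*f = -2 + (f + f²)*f = -2 + f*(f + f²))
m(U, y) = 12 (m(U, y) = (12 + 2*6)/2 = (12 + 12)/2 = (½)*24 = 12)
√(r + m(q(19), 155)) = √(-23575 + 12) = √(-23563) = I*√23563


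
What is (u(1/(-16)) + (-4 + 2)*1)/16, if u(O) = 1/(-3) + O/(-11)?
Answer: -1229/8448 ≈ -0.14548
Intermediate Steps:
u(O) = -⅓ - O/11 (u(O) = 1*(-⅓) + O*(-1/11) = -⅓ - O/11)
(u(1/(-16)) + (-4 + 2)*1)/16 = ((-⅓ - 1/11/(-16)) + (-4 + 2)*1)/16 = ((-⅓ - 1/11*(-1/16)) - 2*1)*(1/16) = ((-⅓ + 1/176) - 2)*(1/16) = (-173/528 - 2)*(1/16) = -1229/528*1/16 = -1229/8448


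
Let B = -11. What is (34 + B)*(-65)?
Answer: -1495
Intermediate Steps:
(34 + B)*(-65) = (34 - 11)*(-65) = 23*(-65) = -1495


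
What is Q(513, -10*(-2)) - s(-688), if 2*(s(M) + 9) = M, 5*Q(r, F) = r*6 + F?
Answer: 4863/5 ≈ 972.60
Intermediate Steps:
Q(r, F) = F/5 + 6*r/5 (Q(r, F) = (r*6 + F)/5 = (6*r + F)/5 = (F + 6*r)/5 = F/5 + 6*r/5)
s(M) = -9 + M/2
Q(513, -10*(-2)) - s(-688) = ((-10*(-2))/5 + (6/5)*513) - (-9 + (1/2)*(-688)) = ((1/5)*20 + 3078/5) - (-9 - 344) = (4 + 3078/5) - 1*(-353) = 3098/5 + 353 = 4863/5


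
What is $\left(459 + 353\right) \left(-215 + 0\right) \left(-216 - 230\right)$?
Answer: $77862680$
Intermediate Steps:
$\left(459 + 353\right) \left(-215 + 0\right) \left(-216 - 230\right) = 812 \left(\left(-215\right) \left(-446\right)\right) = 812 \cdot 95890 = 77862680$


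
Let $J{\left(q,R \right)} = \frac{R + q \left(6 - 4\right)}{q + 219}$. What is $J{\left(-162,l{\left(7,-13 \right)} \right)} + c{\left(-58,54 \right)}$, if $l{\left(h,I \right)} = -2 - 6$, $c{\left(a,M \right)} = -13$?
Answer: $- \frac{1073}{57} \approx -18.825$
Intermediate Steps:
$l{\left(h,I \right)} = -8$ ($l{\left(h,I \right)} = -2 - 6 = -8$)
$J{\left(q,R \right)} = \frac{R + 2 q}{219 + q}$ ($J{\left(q,R \right)} = \frac{R + q 2}{219 + q} = \frac{R + 2 q}{219 + q}$)
$J{\left(-162,l{\left(7,-13 \right)} \right)} + c{\left(-58,54 \right)} = \frac{-8 + 2 \left(-162\right)}{219 - 162} - 13 = \frac{-8 - 324}{57} - 13 = \frac{1}{57} \left(-332\right) - 13 = - \frac{332}{57} - 13 = - \frac{1073}{57}$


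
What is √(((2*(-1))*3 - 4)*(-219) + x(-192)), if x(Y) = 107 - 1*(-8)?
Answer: √2305 ≈ 48.010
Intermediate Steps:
x(Y) = 115 (x(Y) = 107 + 8 = 115)
√(((2*(-1))*3 - 4)*(-219) + x(-192)) = √(((2*(-1))*3 - 4)*(-219) + 115) = √((-2*3 - 4)*(-219) + 115) = √((-6 - 4)*(-219) + 115) = √(-10*(-219) + 115) = √(2190 + 115) = √2305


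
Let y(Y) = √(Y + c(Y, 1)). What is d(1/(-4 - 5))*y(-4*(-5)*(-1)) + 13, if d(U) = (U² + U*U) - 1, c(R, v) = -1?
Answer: 13 - 79*I*√21/81 ≈ 13.0 - 4.4694*I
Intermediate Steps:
y(Y) = √(-1 + Y) (y(Y) = √(Y - 1) = √(-1 + Y))
d(U) = -1 + 2*U² (d(U) = (U² + U²) - 1 = 2*U² - 1 = -1 + 2*U²)
d(1/(-4 - 5))*y(-4*(-5)*(-1)) + 13 = (-1 + 2*(1/(-4 - 5))²)*√(-1 - 4*(-5)*(-1)) + 13 = (-1 + 2*(1/(-9))²)*√(-1 + 20*(-1)) + 13 = (-1 + 2*(-⅑)²)*√(-1 - 20) + 13 = (-1 + 2*(1/81))*√(-21) + 13 = (-1 + 2/81)*(I*√21) + 13 = -79*I*√21/81 + 13 = 13 - 79*I*√21/81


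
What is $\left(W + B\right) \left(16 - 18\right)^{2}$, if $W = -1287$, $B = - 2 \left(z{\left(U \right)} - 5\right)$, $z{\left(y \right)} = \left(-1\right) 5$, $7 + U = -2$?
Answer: $-5068$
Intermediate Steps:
$U = -9$ ($U = -7 - 2 = -9$)
$z{\left(y \right)} = -5$
$B = 20$ ($B = - 2 \left(-5 - 5\right) = \left(-2\right) \left(-10\right) = 20$)
$\left(W + B\right) \left(16 - 18\right)^{2} = \left(-1287 + 20\right) \left(16 - 18\right)^{2} = - 1267 \left(-2\right)^{2} = \left(-1267\right) 4 = -5068$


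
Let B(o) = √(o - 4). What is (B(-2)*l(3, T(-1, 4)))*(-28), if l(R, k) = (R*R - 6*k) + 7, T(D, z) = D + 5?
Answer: 224*I*√6 ≈ 548.69*I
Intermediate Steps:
T(D, z) = 5 + D
l(R, k) = 7 + R² - 6*k (l(R, k) = (R² - 6*k) + 7 = 7 + R² - 6*k)
B(o) = √(-4 + o)
(B(-2)*l(3, T(-1, 4)))*(-28) = (√(-4 - 2)*(7 + 3² - 6*(5 - 1)))*(-28) = (√(-6)*(7 + 9 - 6*4))*(-28) = ((I*√6)*(7 + 9 - 24))*(-28) = ((I*√6)*(-8))*(-28) = -8*I*√6*(-28) = 224*I*√6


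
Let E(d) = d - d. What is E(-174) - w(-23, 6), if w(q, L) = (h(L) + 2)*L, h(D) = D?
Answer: -48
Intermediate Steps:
E(d) = 0
w(q, L) = L*(2 + L) (w(q, L) = (L + 2)*L = (2 + L)*L = L*(2 + L))
E(-174) - w(-23, 6) = 0 - 6*(2 + 6) = 0 - 6*8 = 0 - 1*48 = 0 - 48 = -48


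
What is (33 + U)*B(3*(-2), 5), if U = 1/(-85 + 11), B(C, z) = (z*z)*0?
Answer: 0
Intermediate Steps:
B(C, z) = 0 (B(C, z) = z²*0 = 0)
U = -1/74 (U = 1/(-74) = -1/74 ≈ -0.013514)
(33 + U)*B(3*(-2), 5) = (33 - 1/74)*0 = (2441/74)*0 = 0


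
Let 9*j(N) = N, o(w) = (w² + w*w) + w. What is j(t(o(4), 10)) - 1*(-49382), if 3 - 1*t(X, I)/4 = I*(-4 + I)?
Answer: 148070/3 ≈ 49357.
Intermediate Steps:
o(w) = w + 2*w² (o(w) = (w² + w²) + w = 2*w² + w = w + 2*w²)
t(X, I) = 12 - 4*I*(-4 + I)
j(N) = N/9
j(t(o(4), 10)) - 1*(-49382) = (12 - 4*10² + 16*10)/9 - 1*(-49382) = (12 - 4*100 + 160)/9 + 49382 = (12 - 400 + 160)/9 + 49382 = (⅑)*(-228) + 49382 = -76/3 + 49382 = 148070/3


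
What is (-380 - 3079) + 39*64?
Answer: -963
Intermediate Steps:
(-380 - 3079) + 39*64 = -3459 + 2496 = -963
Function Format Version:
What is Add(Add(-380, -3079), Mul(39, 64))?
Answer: -963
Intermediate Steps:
Add(Add(-380, -3079), Mul(39, 64)) = Add(-3459, 2496) = -963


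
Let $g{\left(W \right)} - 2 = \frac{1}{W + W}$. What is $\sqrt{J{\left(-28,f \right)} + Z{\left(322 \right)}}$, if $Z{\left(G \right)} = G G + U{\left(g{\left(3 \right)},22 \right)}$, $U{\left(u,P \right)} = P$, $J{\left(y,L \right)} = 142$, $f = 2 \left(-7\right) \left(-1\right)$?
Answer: $2 \sqrt{25962} \approx 322.25$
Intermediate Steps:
$f = 14$ ($f = \left(-14\right) \left(-1\right) = 14$)
$g{\left(W \right)} = 2 + \frac{1}{2 W}$ ($g{\left(W \right)} = 2 + \frac{1}{W + W} = 2 + \frac{1}{2 W}$)
$Z{\left(G \right)} = 22 + G^{2}$ ($Z{\left(G \right)} = G G + 22 = G^{2} + 22 = 22 + G^{2}$)
$\sqrt{J{\left(-28,f \right)} + Z{\left(322 \right)}} = \sqrt{142 + \left(22 + 322^{2}\right)} = \sqrt{142 + \left(22 + 103684\right)} = \sqrt{142 + 103706} = \sqrt{103848} = 2 \sqrt{25962}$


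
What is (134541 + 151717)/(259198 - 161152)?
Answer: 143129/49023 ≈ 2.9196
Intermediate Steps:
(134541 + 151717)/(259198 - 161152) = 286258/98046 = 286258*(1/98046) = 143129/49023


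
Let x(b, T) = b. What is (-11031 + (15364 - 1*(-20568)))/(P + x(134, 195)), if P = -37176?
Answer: -24901/37042 ≈ -0.67224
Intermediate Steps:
(-11031 + (15364 - 1*(-20568)))/(P + x(134, 195)) = (-11031 + (15364 - 1*(-20568)))/(-37176 + 134) = (-11031 + (15364 + 20568))/(-37042) = (-11031 + 35932)*(-1/37042) = 24901*(-1/37042) = -24901/37042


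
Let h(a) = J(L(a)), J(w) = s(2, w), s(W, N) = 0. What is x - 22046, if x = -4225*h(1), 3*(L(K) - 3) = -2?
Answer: -22046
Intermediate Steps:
L(K) = 7/3 (L(K) = 3 + (⅓)*(-2) = 3 - ⅔ = 7/3)
J(w) = 0
h(a) = 0
x = 0 (x = -4225*0 = 0)
x - 22046 = 0 - 22046 = -22046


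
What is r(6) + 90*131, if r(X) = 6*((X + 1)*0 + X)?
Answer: 11826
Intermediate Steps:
r(X) = 6*X (r(X) = 6*((1 + X)*0 + X) = 6*(0 + X) = 6*X)
r(6) + 90*131 = 6*6 + 90*131 = 36 + 11790 = 11826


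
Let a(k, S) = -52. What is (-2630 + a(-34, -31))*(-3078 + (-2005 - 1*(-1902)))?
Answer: 8531442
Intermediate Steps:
(-2630 + a(-34, -31))*(-3078 + (-2005 - 1*(-1902))) = (-2630 - 52)*(-3078 + (-2005 - 1*(-1902))) = -2682*(-3078 + (-2005 + 1902)) = -2682*(-3078 - 103) = -2682*(-3181) = 8531442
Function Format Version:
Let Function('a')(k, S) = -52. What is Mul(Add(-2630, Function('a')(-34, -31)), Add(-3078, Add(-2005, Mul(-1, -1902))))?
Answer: 8531442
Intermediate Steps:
Mul(Add(-2630, Function('a')(-34, -31)), Add(-3078, Add(-2005, Mul(-1, -1902)))) = Mul(Add(-2630, -52), Add(-3078, Add(-2005, Mul(-1, -1902)))) = Mul(-2682, Add(-3078, Add(-2005, 1902))) = Mul(-2682, Add(-3078, -103)) = Mul(-2682, -3181) = 8531442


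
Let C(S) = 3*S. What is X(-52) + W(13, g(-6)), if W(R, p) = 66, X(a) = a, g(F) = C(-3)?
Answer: 14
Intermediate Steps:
g(F) = -9 (g(F) = 3*(-3) = -9)
X(-52) + W(13, g(-6)) = -52 + 66 = 14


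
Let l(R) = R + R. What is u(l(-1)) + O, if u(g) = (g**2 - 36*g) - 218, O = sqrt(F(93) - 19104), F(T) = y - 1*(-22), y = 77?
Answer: -142 + I*sqrt(19005) ≈ -142.0 + 137.86*I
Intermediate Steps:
l(R) = 2*R
F(T) = 99 (F(T) = 77 - 1*(-22) = 77 + 22 = 99)
O = I*sqrt(19005) (O = sqrt(99 - 19104) = sqrt(-19005) = I*sqrt(19005) ≈ 137.86*I)
u(g) = -218 + g**2 - 36*g
u(l(-1)) + O = (-218 + (2*(-1))**2 - 72*(-1)) + I*sqrt(19005) = (-218 + (-2)**2 - 36*(-2)) + I*sqrt(19005) = (-218 + 4 + 72) + I*sqrt(19005) = -142 + I*sqrt(19005)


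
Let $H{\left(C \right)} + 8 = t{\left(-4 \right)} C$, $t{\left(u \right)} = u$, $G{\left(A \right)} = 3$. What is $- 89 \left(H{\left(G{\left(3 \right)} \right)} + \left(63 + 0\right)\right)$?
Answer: $-3827$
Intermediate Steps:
$H{\left(C \right)} = -8 - 4 C$
$- 89 \left(H{\left(G{\left(3 \right)} \right)} + \left(63 + 0\right)\right) = - 89 \left(\left(-8 - 12\right) + \left(63 + 0\right)\right) = - 89 \left(\left(-8 - 12\right) + 63\right) = - 89 \left(-20 + 63\right) = \left(-89\right) 43 = -3827$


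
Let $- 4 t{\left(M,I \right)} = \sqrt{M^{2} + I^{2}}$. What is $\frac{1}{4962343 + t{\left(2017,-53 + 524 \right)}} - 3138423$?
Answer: $- \frac{618265509192027476977}{196998782252127} + \frac{2 \sqrt{4290130}}{196998782252127} \approx -3.1384 \cdot 10^{6}$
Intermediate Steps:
$t{\left(M,I \right)} = - \frac{\sqrt{I^{2} + M^{2}}}{4}$ ($t{\left(M,I \right)} = - \frac{\sqrt{M^{2} + I^{2}}}{4} = - \frac{\sqrt{I^{2} + M^{2}}}{4}$)
$\frac{1}{4962343 + t{\left(2017,-53 + 524 \right)}} - 3138423 = \frac{1}{4962343 - \frac{\sqrt{\left(-53 + 524\right)^{2} + 2017^{2}}}{4}} - 3138423 = \frac{1}{4962343 - \frac{\sqrt{471^{2} + 4068289}}{4}} - 3138423 = \frac{1}{4962343 - \frac{\sqrt{221841 + 4068289}}{4}} - 3138423 = \frac{1}{4962343 - \frac{\sqrt{4290130}}{4}} - 3138423 = -3138423 + \frac{1}{4962343 - \frac{\sqrt{4290130}}{4}}$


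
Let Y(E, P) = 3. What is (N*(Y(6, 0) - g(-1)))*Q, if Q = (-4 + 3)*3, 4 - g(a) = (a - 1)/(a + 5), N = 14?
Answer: 63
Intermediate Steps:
g(a) = 4 - (-1 + a)/(5 + a) (g(a) = 4 - (a - 1)/(a + 5) = 4 - (-1 + a)/(5 + a))
Q = -3 (Q = -1*3 = -3)
(N*(Y(6, 0) - g(-1)))*Q = (14*(3 - 3*(7 - 1)/(5 - 1)))*(-3) = (14*(3 - 3*6/4))*(-3) = (14*(3 - 1*9/2))*(-3) = (14*(3 - 9/2))*(-3) = (14*(-3/2))*(-3) = -21*(-3) = 63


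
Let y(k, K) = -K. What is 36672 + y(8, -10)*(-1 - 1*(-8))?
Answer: 36742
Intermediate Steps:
36672 + y(8, -10)*(-1 - 1*(-8)) = 36672 + (-1*(-10))*(-1 - 1*(-8)) = 36672 + 10*(-1 + 8) = 36672 + 10*7 = 36672 + 70 = 36742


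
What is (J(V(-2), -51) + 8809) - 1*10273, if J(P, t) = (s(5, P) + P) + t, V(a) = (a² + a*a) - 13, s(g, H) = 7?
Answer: -1513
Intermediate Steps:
V(a) = -13 + 2*a² (V(a) = (a² + a²) - 13 = 2*a² - 13 = -13 + 2*a²)
J(P, t) = 7 + P + t (J(P, t) = (7 + P) + t = 7 + P + t)
(J(V(-2), -51) + 8809) - 1*10273 = ((7 + (-13 + 2*(-2)²) - 51) + 8809) - 1*10273 = ((7 + (-13 + 2*4) - 51) + 8809) - 10273 = ((7 + (-13 + 8) - 51) + 8809) - 10273 = ((7 - 5 - 51) + 8809) - 10273 = (-49 + 8809) - 10273 = 8760 - 10273 = -1513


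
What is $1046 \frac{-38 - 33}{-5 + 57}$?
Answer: $- \frac{37133}{26} \approx -1428.2$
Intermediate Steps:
$1046 \frac{-38 - 33}{-5 + 57} = 1046 \left(- \frac{71}{52}\right) = - \frac{37133}{26}$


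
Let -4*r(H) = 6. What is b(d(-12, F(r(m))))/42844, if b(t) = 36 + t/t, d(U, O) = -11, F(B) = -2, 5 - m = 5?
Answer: 37/42844 ≈ 0.00086360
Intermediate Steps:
m = 0 (m = 5 - 1*5 = 5 - 5 = 0)
r(H) = -3/2 (r(H) = -1/4*6 = -3/2)
b(t) = 37 (b(t) = 36 + 1 = 37)
b(d(-12, F(r(m))))/42844 = 37/42844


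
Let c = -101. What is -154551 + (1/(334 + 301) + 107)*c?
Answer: -105002431/635 ≈ -1.6536e+5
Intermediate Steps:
-154551 + (1/(334 + 301) + 107)*c = -154551 + (1/(334 + 301) + 107)*(-101) = -154551 + (1/635 + 107)*(-101) = -154551 + (67946/635)*(-101) = -154551 - 6862546/635 = -105002431/635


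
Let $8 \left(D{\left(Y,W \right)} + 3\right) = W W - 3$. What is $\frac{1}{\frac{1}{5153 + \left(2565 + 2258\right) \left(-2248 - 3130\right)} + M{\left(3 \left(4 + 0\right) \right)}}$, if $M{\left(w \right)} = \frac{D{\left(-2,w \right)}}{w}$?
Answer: $\frac{829854112}{1011384667} \approx 0.82051$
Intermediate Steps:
$D{\left(Y,W \right)} = - \frac{27}{8} + \frac{W^{2}}{8}$ ($D{\left(Y,W \right)} = -3 + \frac{W W - 3}{8} = -3 + \frac{W^{2} - 3}{8} = -3 + \frac{-3 + W^{2}}{8} = -3 + \left(- \frac{3}{8} + \frac{W^{2}}{8}\right) = - \frac{27}{8} + \frac{W^{2}}{8}$)
$M{\left(w \right)} = \frac{- \frac{27}{8} + \frac{w^{2}}{8}}{w}$
$\frac{1}{\frac{1}{5153 + \left(2565 + 2258\right) \left(-2248 - 3130\right)} + M{\left(3 \left(4 + 0\right) \right)}} = \frac{1}{\frac{1}{5153 + \left(2565 + 2258\right) \left(-2248 - 3130\right)} + \frac{-27 + \left(3 \left(4 + 0\right)\right)^{2}}{8 \cdot 3 \left(4 + 0\right)}} = \frac{1}{\frac{1}{5153 + 4823 \left(-5378\right)} + \frac{-27 + \left(3 \cdot 4\right)^{2}}{8 \cdot 3 \cdot 4}} = \frac{1}{\frac{1}{5153 - 25938094} + \frac{-27 + 12^{2}}{8 \cdot 12}} = \frac{1}{\frac{1}{-25932941} + \frac{1}{8} \cdot \frac{1}{12} \left(-27 + 144\right)} = \frac{1}{- \frac{1}{25932941} + \frac{1}{8} \cdot \frac{1}{12} \cdot 117} = \frac{1}{- \frac{1}{25932941} + \frac{39}{32}} = \frac{1}{\frac{1011384667}{829854112}} = \frac{829854112}{1011384667}$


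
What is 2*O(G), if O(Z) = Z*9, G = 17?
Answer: 306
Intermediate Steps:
O(Z) = 9*Z
2*O(G) = 2*(9*17) = 2*153 = 306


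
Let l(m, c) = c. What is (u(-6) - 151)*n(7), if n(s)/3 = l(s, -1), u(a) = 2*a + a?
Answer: 507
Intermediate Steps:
u(a) = 3*a
n(s) = -3 (n(s) = 3*(-1) = -3)
(u(-6) - 151)*n(7) = (3*(-6) - 151)*(-3) = (-18 - 151)*(-3) = -169*(-3) = 507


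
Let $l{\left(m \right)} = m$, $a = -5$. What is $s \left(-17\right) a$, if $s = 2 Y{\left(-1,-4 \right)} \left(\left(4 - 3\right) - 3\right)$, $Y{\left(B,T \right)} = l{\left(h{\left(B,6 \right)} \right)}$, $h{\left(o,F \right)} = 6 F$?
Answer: $-12240$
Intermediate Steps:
$Y{\left(B,T \right)} = 36$ ($Y{\left(B,T \right)} = 6 \cdot 6 = 36$)
$s = -144$ ($s = 2 \cdot 36 \left(\left(4 - 3\right) - 3\right) = 72 \left(1 - 3\right) = 72 \left(-2\right) = -144$)
$s \left(-17\right) a = \left(-144\right) \left(-17\right) \left(-5\right) = 2448 \left(-5\right) = -12240$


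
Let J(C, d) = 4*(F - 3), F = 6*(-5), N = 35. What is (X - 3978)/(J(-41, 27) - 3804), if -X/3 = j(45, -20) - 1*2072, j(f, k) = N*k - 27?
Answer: -1473/1312 ≈ -1.1227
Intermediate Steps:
j(f, k) = -27 + 35*k (j(f, k) = 35*k - 27 = -27 + 35*k)
F = -30
X = 8397 (X = -3*((-27 + 35*(-20)) - 1*2072) = -3*((-27 - 700) - 2072) = -3*(-727 - 2072) = -3*(-2799) = 8397)
J(C, d) = -132 (J(C, d) = 4*(-30 - 3) = 4*(-33) = -132)
(X - 3978)/(J(-41, 27) - 3804) = (8397 - 3978)/(-132 - 3804) = 4419/(-3936) = 4419*(-1/3936) = -1473/1312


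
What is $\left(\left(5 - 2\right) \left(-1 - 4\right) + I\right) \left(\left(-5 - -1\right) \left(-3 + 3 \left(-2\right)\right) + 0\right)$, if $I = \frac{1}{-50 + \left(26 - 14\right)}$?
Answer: $- \frac{10278}{19} \approx -540.95$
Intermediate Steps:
$I = - \frac{1}{38}$ ($I = \frac{1}{-50 + 12} = \frac{1}{-38} = - \frac{1}{38} \approx -0.026316$)
$\left(\left(5 - 2\right) \left(-1 - 4\right) + I\right) \left(\left(-5 - -1\right) \left(-3 + 3 \left(-2\right)\right) + 0\right) = \left(\left(5 - 2\right) \left(-1 - 4\right) - \frac{1}{38}\right) \left(\left(-5 - -1\right) \left(-3 + 3 \left(-2\right)\right) + 0\right) = \left(3 \left(-1 - 4\right) - \frac{1}{38}\right) \left(\left(-5 + 1\right) \left(-3 - 6\right) + 0\right) = \left(3 \left(-5\right) - \frac{1}{38}\right) \left(\left(-4\right) \left(-9\right) + 0\right) = \left(-15 - \frac{1}{38}\right) \left(36 + 0\right) = \left(- \frac{571}{38}\right) 36 = - \frac{10278}{19}$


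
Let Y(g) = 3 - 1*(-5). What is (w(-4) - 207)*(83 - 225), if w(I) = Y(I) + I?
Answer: 28826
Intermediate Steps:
Y(g) = 8 (Y(g) = 3 + 5 = 8)
w(I) = 8 + I
(w(-4) - 207)*(83 - 225) = ((8 - 4) - 207)*(83 - 225) = (4 - 207)*(-142) = -203*(-142) = 28826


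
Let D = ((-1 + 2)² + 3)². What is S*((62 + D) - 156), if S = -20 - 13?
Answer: 2574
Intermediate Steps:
S = -33
D = 16 (D = (1² + 3)² = (1 + 3)² = 4² = 16)
S*((62 + D) - 156) = -33*((62 + 16) - 156) = -33*(78 - 156) = -33*(-78) = 2574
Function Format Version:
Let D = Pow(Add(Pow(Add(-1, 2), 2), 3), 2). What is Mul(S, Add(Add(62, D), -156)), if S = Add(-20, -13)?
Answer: 2574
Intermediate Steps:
S = -33
D = 16 (D = Pow(Add(Pow(1, 2), 3), 2) = Pow(Add(1, 3), 2) = Pow(4, 2) = 16)
Mul(S, Add(Add(62, D), -156)) = Mul(-33, Add(Add(62, 16), -156)) = Mul(-33, Add(78, -156)) = Mul(-33, -78) = 2574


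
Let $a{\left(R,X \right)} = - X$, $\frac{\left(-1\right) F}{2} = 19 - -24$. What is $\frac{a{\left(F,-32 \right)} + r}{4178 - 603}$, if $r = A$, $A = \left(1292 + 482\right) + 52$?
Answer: $\frac{1858}{3575} \approx 0.51972$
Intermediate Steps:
$F = -86$ ($F = - 2 \left(19 - -24\right) = - 2 \left(19 + 24\right) = \left(-2\right) 43 = -86$)
$A = 1826$ ($A = 1774 + 52 = 1826$)
$r = 1826$
$\frac{a{\left(F,-32 \right)} + r}{4178 - 603} = \frac{\left(-1\right) \left(-32\right) + 1826}{4178 - 603} = \frac{32 + 1826}{3575} = 1858 \cdot \frac{1}{3575} = \frac{1858}{3575}$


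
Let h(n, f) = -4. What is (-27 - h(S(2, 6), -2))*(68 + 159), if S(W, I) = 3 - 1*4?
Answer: -5221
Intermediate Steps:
S(W, I) = -1 (S(W, I) = 3 - 4 = -1)
(-27 - h(S(2, 6), -2))*(68 + 159) = (-27 - 1*(-4))*(68 + 159) = (-27 + 4)*227 = -23*227 = -5221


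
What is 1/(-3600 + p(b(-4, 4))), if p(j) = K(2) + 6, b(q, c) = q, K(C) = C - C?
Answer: -1/3594 ≈ -0.00027824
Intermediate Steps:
K(C) = 0
p(j) = 6 (p(j) = 0 + 6 = 6)
1/(-3600 + p(b(-4, 4))) = 1/(-3600 + 6) = 1/(-3594) = -1/3594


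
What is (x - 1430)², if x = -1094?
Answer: 6370576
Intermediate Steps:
(x - 1430)² = (-1094 - 1430)² = (-2524)² = 6370576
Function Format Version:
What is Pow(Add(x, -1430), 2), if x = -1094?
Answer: 6370576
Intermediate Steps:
Pow(Add(x, -1430), 2) = Pow(Add(-1094, -1430), 2) = Pow(-2524, 2) = 6370576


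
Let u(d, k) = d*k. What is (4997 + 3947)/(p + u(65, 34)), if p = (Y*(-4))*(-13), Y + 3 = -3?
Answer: 344/73 ≈ 4.7123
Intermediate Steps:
Y = -6 (Y = -3 - 3 = -6)
p = -312 (p = -6*(-4)*(-13) = 24*(-13) = -312)
(4997 + 3947)/(p + u(65, 34)) = (4997 + 3947)/(-312 + 65*34) = 8944/(-312 + 2210) = 8944/1898 = 8944*(1/1898) = 344/73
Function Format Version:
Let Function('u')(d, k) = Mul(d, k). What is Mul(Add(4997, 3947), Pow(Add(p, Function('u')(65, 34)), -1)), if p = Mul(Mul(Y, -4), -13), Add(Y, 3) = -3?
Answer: Rational(344, 73) ≈ 4.7123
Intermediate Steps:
Y = -6 (Y = Add(-3, -3) = -6)
p = -312 (p = Mul(Mul(-6, -4), -13) = Mul(24, -13) = -312)
Mul(Add(4997, 3947), Pow(Add(p, Function('u')(65, 34)), -1)) = Mul(Add(4997, 3947), Pow(Add(-312, Mul(65, 34)), -1)) = Mul(8944, Pow(Add(-312, 2210), -1)) = Mul(8944, Pow(1898, -1)) = Mul(8944, Rational(1, 1898)) = Rational(344, 73)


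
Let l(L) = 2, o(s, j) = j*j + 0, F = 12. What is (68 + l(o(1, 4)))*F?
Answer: 840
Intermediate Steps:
o(s, j) = j**2 (o(s, j) = j**2 + 0 = j**2)
(68 + l(o(1, 4)))*F = (68 + 2)*12 = 70*12 = 840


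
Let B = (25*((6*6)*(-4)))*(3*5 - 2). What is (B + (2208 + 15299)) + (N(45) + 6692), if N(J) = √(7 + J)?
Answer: -22601 + 2*√13 ≈ -22594.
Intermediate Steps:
B = -46800 (B = (25*(36*(-4)))*(15 - 2) = (25*(-144))*13 = -3600*13 = -46800)
(B + (2208 + 15299)) + (N(45) + 6692) = (-46800 + (2208 + 15299)) + (√(7 + 45) + 6692) = (-46800 + 17507) + (√52 + 6692) = -29293 + (2*√13 + 6692) = -29293 + (6692 + 2*√13) = -22601 + 2*√13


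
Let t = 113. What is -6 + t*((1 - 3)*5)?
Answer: -1136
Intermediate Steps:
-6 + t*((1 - 3)*5) = -6 + 113*((1 - 3)*5) = -6 + 113*(-2*5) = -6 + 113*(-10) = -6 - 1130 = -1136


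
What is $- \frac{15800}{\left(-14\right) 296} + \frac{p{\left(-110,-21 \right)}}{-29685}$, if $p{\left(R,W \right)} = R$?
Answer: $\frac{11736971}{3075366} \approx 3.8164$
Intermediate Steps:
$- \frac{15800}{\left(-14\right) 296} + \frac{p{\left(-110,-21 \right)}}{-29685} = - \frac{15800}{\left(-14\right) 296} - \frac{110}{-29685} = - \frac{15800}{-4144} - - \frac{22}{5937} = \left(-15800\right) \left(- \frac{1}{4144}\right) + \frac{22}{5937} = \frac{1975}{518} + \frac{22}{5937} = \frac{11736971}{3075366}$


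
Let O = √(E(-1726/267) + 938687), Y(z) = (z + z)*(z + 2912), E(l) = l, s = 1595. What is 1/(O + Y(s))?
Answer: 3838747110/55190933736388597 - √66917596701/55190933736388597 ≈ 6.9549e-8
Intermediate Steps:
Y(z) = 2*z*(2912 + z) (Y(z) = (2*z)*(2912 + z) = 2*z*(2912 + z))
O = √66917596701/267 (O = √(-1726/267 + 938687) = √(250627703/267) = √66917596701/267 ≈ 968.86)
1/(O + Y(s)) = 1/(√66917596701/267 + 2*1595*(2912 + 1595)) = 1/(√66917596701/267 + 2*1595*4507) = 1/(√66917596701/267 + 14377330) = 1/(14377330 + √66917596701/267)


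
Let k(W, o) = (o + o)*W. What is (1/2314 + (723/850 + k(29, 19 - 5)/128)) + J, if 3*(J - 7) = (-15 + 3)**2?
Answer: 978647151/15735200 ≈ 62.195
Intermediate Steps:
k(W, o) = 2*W*o (k(W, o) = (2*o)*W = 2*W*o)
J = 55 (J = 7 + (-15 + 3)**2/3 = 7 + (1/3)*(-12)**2 = 7 + (1/3)*144 = 7 + 48 = 55)
(1/2314 + (723/850 + k(29, 19 - 5)/128)) + J = (1/2314 + (723/850 + (2*29*(19 - 5))/128)) + 55 = (1/2314 + (723*(1/850) + (2*29*14)*(1/128))) + 55 = (1/2314 + (723/850 + 812*(1/128))) + 55 = (1/2314 + (723/850 + 203/32)) + 55 = (1/2314 + 97843/13600) + 55 = 113211151/15735200 + 55 = 978647151/15735200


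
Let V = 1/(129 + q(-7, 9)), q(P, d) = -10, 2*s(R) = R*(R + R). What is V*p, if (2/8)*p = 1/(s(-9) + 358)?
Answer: 4/52241 ≈ 7.6568e-5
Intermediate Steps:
s(R) = R² (s(R) = (R*(R + R))/2 = (R*(2*R))/2 = (2*R²)/2 = R²)
p = 4/439 (p = 4/((-9)² + 358) = 4/(81 + 358) = 4/439 ≈ 0.0091116)
V = 1/119 (V = 1/(129 - 10) = 1/119 ≈ 0.0084034)
V*p = (1/119)*(4/439) = 4/52241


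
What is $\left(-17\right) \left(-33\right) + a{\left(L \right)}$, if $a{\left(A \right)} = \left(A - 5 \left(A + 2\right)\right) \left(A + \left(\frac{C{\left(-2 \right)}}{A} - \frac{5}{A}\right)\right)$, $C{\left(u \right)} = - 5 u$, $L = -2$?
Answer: $570$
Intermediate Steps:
$a{\left(A \right)} = \left(-10 - 4 A\right) \left(A + \frac{5}{A}\right)$ ($a{\left(A \right)} = \left(A - 5 \left(A + 2\right)\right) \left(A - \left(\frac{5}{A} - \frac{\left(-5\right) \left(-2\right)}{A}\right)\right) = \left(A - 5 \left(2 + A\right)\right) \left(A + \left(\frac{10}{A} - \frac{5}{A}\right)\right) = \left(A - \left(10 + 5 A\right)\right) \left(A + \frac{5}{A}\right) = \left(-10 - 4 A\right) \left(A + \frac{5}{A}\right)$)
$\left(-17\right) \left(-33\right) + a{\left(L \right)} = \left(-17\right) \left(-33\right) - \left(-25 + 16\right) = 561 - -9 = 561 + \left(-20 + 25 + 20 - 16\right) = 561 + 9 = 570$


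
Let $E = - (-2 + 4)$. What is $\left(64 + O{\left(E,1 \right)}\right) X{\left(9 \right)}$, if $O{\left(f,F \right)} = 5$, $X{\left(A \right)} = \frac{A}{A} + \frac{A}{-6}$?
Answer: $- \frac{69}{2} \approx -34.5$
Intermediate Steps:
$X{\left(A \right)} = 1 - \frac{A}{6}$ ($X{\left(A \right)} = 1 + A \left(- \frac{1}{6}\right) = 1 - \frac{A}{6}$)
$E = -2$ ($E = \left(-1\right) 2 = -2$)
$\left(64 + O{\left(E,1 \right)}\right) X{\left(9 \right)} = \left(64 + 5\right) \left(1 - \frac{3}{2}\right) = 69 \left(1 - \frac{3}{2}\right) = 69 \left(- \frac{1}{2}\right) = - \frac{69}{2}$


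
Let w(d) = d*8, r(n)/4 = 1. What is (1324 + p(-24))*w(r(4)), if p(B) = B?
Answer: 41600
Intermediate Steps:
r(n) = 4 (r(n) = 4*1 = 4)
w(d) = 8*d
(1324 + p(-24))*w(r(4)) = (1324 - 24)*(8*4) = 1300*32 = 41600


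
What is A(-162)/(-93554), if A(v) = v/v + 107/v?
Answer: -55/15155748 ≈ -3.6290e-6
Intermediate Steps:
A(v) = 1 + 107/v
A(-162)/(-93554) = ((107 - 162)/(-162))/(-93554) = -1/162*(-55)*(-1/93554) = (55/162)*(-1/93554) = -55/15155748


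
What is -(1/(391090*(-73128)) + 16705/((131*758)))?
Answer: -238878405516151/1419943006038480 ≈ -0.16823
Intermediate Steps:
-(1/(391090*(-73128)) + 16705/((131*758))) = -((1/391090)*(-1/73128) + 16705/99298) = -(-1/28599629520 + 16705*(1/99298)) = -(-1/28599629520 + 16705/99298) = -1*238878405516151/1419943006038480 = -238878405516151/1419943006038480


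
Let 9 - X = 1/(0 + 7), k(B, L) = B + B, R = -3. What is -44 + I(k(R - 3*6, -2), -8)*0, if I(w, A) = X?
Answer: -44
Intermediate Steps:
k(B, L) = 2*B
X = 62/7 (X = 9 - 1/(0 + 7) = 9 - 1/7 = 9 - 1*⅐ = 9 - ⅐ = 62/7 ≈ 8.8571)
I(w, A) = 62/7
-44 + I(k(R - 3*6, -2), -8)*0 = -44 + (62/7)*0 = -44 + 0 = -44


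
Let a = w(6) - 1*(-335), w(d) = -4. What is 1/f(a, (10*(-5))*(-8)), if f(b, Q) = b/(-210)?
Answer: -210/331 ≈ -0.63444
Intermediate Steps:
a = 331 (a = -4 - 1*(-335) = -4 + 335 = 331)
f(b, Q) = -b/210 (f(b, Q) = b*(-1/210) = -b/210)
1/f(a, (10*(-5))*(-8)) = 1/(-1/210*331) = 1/(-331/210) = -210/331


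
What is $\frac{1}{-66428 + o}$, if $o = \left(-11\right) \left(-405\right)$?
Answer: $- \frac{1}{61973} \approx -1.6136 \cdot 10^{-5}$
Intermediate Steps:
$o = 4455$
$\frac{1}{-66428 + o} = \frac{1}{-66428 + 4455} = \frac{1}{-61973} = - \frac{1}{61973}$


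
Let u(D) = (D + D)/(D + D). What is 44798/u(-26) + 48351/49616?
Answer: 2222745919/49616 ≈ 44799.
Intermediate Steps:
u(D) = 1 (u(D) = (2*D)/((2*D)) = (2*D)*(1/(2*D)) = 1)
44798/u(-26) + 48351/49616 = 44798/1 + 48351/49616 = 44798*1 + 48351*(1/49616) = 44798 + 48351/49616 = 2222745919/49616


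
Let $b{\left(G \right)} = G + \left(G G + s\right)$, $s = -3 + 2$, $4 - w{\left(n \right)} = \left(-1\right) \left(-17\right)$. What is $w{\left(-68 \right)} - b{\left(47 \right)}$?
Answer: $-2268$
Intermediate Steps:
$w{\left(n \right)} = -13$ ($w{\left(n \right)} = 4 - \left(-1\right) \left(-17\right) = 4 - 17 = -13$)
$s = -1$
$b{\left(G \right)} = -1 + G + G^{2}$ ($b{\left(G \right)} = G + \left(G G - 1\right) = G + \left(G^{2} - 1\right) = G + \left(-1 + G^{2}\right) = -1 + G + G^{2}$)
$w{\left(-68 \right)} - b{\left(47 \right)} = -13 - \left(-1 + 47 + 47^{2}\right) = -13 - \left(-1 + 47 + 2209\right) = -13 - 2255 = -2268$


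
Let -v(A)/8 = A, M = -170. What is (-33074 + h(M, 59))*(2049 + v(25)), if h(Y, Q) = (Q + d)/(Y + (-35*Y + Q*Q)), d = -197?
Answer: -188781945916/3087 ≈ -6.1154e+7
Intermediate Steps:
v(A) = -8*A
h(Y, Q) = (-197 + Q)/(Q² - 34*Y) (h(Y, Q) = (Q - 197)/(Y + (-35*Y + Q*Q)) = (-197 + Q)/(Y + (-35*Y + Q²)) = (-197 + Q)/(Y + (Q² - 35*Y)) = (-197 + Q)/(Q² - 34*Y))
(-33074 + h(M, 59))*(2049 + v(25)) = (-33074 + (-197 + 59)/(59² - 34*(-170)))*(2049 - 8*25) = (-33074 - 138/(3481 + 5780))*(2049 - 200) = (-33074 - 138/9261)*1849 = (-33074 + (1/9261)*(-138))*1849 = (-33074 - 46/3087)*1849 = -102099484/3087*1849 = -188781945916/3087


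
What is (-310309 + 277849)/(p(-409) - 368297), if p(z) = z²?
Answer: 8115/50254 ≈ 0.16148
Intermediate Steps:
(-310309 + 277849)/(p(-409) - 368297) = (-310309 + 277849)/((-409)² - 368297) = -32460/(167281 - 368297) = -32460/(-201016) = -32460*(-1/201016) = 8115/50254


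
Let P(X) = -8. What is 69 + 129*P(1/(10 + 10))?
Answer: -963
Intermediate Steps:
69 + 129*P(1/(10 + 10)) = 69 + 129*(-8) = 69 - 1032 = -963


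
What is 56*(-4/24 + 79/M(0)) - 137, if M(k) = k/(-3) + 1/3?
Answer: 39377/3 ≈ 13126.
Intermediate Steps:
M(k) = ⅓ - k/3 (M(k) = k*(-⅓) + 1*(⅓) = -k/3 + ⅓ = ⅓ - k/3)
56*(-4/24 + 79/M(0)) - 137 = 56*(-4/24 + 79/(⅓ - ⅓*0)) - 137 = 56*(-4*1/24 + 79/(⅓ + 0)) - 137 = 56*(-⅙ + 79/(⅓)) - 137 = 56*(-⅙ + 79*3) - 137 = 56*(-⅙ + 237) - 137 = 56*(1421/6) - 137 = 39788/3 - 137 = 39377/3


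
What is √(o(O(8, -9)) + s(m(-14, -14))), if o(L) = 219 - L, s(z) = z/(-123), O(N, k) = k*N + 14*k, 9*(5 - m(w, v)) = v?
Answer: 2*√14192970/369 ≈ 20.419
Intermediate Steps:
m(w, v) = 5 - v/9
O(N, k) = 14*k + N*k (O(N, k) = N*k + 14*k = 14*k + N*k)
s(z) = -z/123 (s(z) = z*(-1/123) = -z/123)
√(o(O(8, -9)) + s(m(-14, -14))) = √((219 - (-9)*(14 + 8)) - (5 - ⅑*(-14))/123) = √((219 - (-9)*22) - (5 + 14/9)/123) = √((219 - 1*(-198)) - 1/123*59/9) = √((219 + 198) - 59/1107) = √(417 - 59/1107) = √(461560/1107) = 2*√14192970/369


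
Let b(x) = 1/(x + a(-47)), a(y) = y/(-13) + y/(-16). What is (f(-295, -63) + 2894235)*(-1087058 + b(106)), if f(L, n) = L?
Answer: -73648210792342200/23411 ≈ -3.1459e+12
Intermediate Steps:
a(y) = -29*y/208 (a(y) = y*(-1/13) + y*(-1/16) = -y/13 - y/16 = -29*y/208)
b(x) = 1/(1363/208 + x) (b(x) = 1/(x - 29/208*(-47)) = 1/(x + 1363/208) = 1/(1363/208 + x))
(f(-295, -63) + 2894235)*(-1087058 + b(106)) = (-295 + 2894235)*(-1087058 + 208/(1363 + 208*106)) = 2893940*(-1087058 + 208/(1363 + 22048)) = 2893940*(-1087058 + 208/23411) = 2893940*(-25449114630/23411) = -73648210792342200/23411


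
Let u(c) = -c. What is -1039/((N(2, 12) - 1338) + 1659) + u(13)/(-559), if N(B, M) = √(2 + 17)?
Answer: -14238295/4429946 + 1039*√19/103022 ≈ -3.1701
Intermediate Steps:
N(B, M) = √19
-1039/((N(2, 12) - 1338) + 1659) + u(13)/(-559) = -1039/((√19 - 1338) + 1659) - 1*13/(-559) = -1039/((-1338 + √19) + 1659) - 13*(-1/559) = -1039/(321 + √19) + 1/43 = 1/43 - 1039/(321 + √19)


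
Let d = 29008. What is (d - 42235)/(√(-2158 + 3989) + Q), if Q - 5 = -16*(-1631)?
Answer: -115079309/227086790 + 4409*√1831/227086790 ≈ -0.50593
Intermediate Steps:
Q = 26101 (Q = 5 - 16*(-1631) = 5 + 26096 = 26101)
(d - 42235)/(√(-2158 + 3989) + Q) = (29008 - 42235)/(√(-2158 + 3989) + 26101) = -13227/(√1831 + 26101) = -13227/(26101 + √1831)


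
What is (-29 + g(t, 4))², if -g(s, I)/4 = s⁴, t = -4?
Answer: 1108809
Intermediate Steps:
g(s, I) = -4*s⁴
(-29 + g(t, 4))² = (-29 - 4*(-4)⁴)² = (-29 - 4*256)² = (-29 - 1024)² = (-1053)² = 1108809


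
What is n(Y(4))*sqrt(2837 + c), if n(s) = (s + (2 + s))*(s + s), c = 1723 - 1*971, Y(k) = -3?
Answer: 24*sqrt(3589) ≈ 1437.8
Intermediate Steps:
c = 752 (c = 1723 - 971 = 752)
n(s) = 2*s*(2 + 2*s) (n(s) = (2 + 2*s)*(2*s) = 2*s*(2 + 2*s))
n(Y(4))*sqrt(2837 + c) = (4*(-3)*(1 - 3))*sqrt(2837 + 752) = (4*(-3)*(-2))*sqrt(3589) = 24*sqrt(3589)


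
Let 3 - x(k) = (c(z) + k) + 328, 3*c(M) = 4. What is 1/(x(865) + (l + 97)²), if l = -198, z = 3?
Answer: 3/27029 ≈ 0.00011099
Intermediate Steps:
c(M) = 4/3 (c(M) = (⅓)*4 = 4/3)
x(k) = -979/3 - k (x(k) = 3 - ((4/3 + k) + 328) = 3 - (988/3 + k) = 3 + (-988/3 - k) = -979/3 - k)
1/(x(865) + (l + 97)²) = 1/((-979/3 - 1*865) + (-198 + 97)²) = 1/((-979/3 - 865) + (-101)²) = 1/(-3574/3 + 10201) = 1/(27029/3) = 3/27029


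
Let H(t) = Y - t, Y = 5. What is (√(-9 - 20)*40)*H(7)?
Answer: -80*I*√29 ≈ -430.81*I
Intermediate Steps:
H(t) = 5 - t
(√(-9 - 20)*40)*H(7) = (√(-9 - 20)*40)*(5 - 1*7) = (√(-29)*40)*(5 - 7) = ((I*√29)*40)*(-2) = (40*I*√29)*(-2) = -80*I*√29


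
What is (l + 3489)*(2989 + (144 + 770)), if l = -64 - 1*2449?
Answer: 3809328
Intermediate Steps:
l = -2513 (l = -64 - 2449 = -2513)
(l + 3489)*(2989 + (144 + 770)) = (-2513 + 3489)*(2989 + (144 + 770)) = 976*(2989 + 914) = 976*3903 = 3809328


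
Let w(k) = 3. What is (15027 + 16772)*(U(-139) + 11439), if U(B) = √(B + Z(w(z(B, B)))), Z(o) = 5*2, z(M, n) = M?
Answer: 363748761 + 31799*I*√129 ≈ 3.6375e+8 + 3.6117e+5*I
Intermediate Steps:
Z(o) = 10
U(B) = √(10 + B) (U(B) = √(B + 10) = √(10 + B))
(15027 + 16772)*(U(-139) + 11439) = (15027 + 16772)*(√(10 - 139) + 11439) = 31799*(√(-129) + 11439) = 31799*(I*√129 + 11439) = 31799*(11439 + I*√129) = 363748761 + 31799*I*√129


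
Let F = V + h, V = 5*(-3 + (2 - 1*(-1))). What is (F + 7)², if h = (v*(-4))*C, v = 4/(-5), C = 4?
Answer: 9801/25 ≈ 392.04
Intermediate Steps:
v = -⅘ (v = 4*(-⅕) = -⅘ ≈ -0.80000)
h = 64/5 (h = -⅘*(-4)*4 = (16/5)*4 = 64/5 ≈ 12.800)
V = 0 (V = 5*(-3 + (2 + 1)) = 5*(-3 + 3) = 5*0 = 0)
F = 64/5 (F = 0 + 64/5 = 64/5 ≈ 12.800)
(F + 7)² = (64/5 + 7)² = (99/5)² = 9801/25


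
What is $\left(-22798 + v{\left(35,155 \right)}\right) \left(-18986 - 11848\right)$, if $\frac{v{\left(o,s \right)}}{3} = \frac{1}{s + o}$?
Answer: $\frac{66780539289}{95} \approx 7.0295 \cdot 10^{8}$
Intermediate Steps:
$v{\left(o,s \right)} = \frac{3}{o + s}$ ($v{\left(o,s \right)} = \frac{3}{s + o} = \frac{3}{o + s}$)
$\left(-22798 + v{\left(35,155 \right)}\right) \left(-18986 - 11848\right) = \left(-22798 + \frac{3}{35 + 155}\right) \left(-18986 - 11848\right) = \left(-22798 + \frac{3}{190}\right) \left(-30834\right) = \left(- \frac{4331617}{190}\right) \left(-30834\right) = \frac{66780539289}{95}$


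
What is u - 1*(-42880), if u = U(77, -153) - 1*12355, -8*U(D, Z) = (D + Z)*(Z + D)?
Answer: 29803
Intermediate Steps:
U(D, Z) = -(D + Z)²/8 (U(D, Z) = -(D + Z)*(Z + D)/8 = -(D + Z)*(D + Z)/8 = -(D + Z)²/8)
u = -13077 (u = -(77 - 153)²/8 - 1*12355 = -⅛*(-76)² - 12355 = -⅛*5776 - 12355 = -722 - 12355 = -13077)
u - 1*(-42880) = -13077 - 1*(-42880) = -13077 + 42880 = 29803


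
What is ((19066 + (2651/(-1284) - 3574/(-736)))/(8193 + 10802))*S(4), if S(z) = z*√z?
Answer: 2252558183/280480170 ≈ 8.0311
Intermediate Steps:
S(z) = z^(3/2)
((19066 + (2651/(-1284) - 3574/(-736)))/(8193 + 10802))*S(4) = ((19066 + (2651/(-1284) - 3574/(-736)))/(8193 + 10802))*4^(3/2) = ((19066 + (2651*(-1/1284) - 3574*(-1/736)))/18995)*8 = ((19066 + (-2651/1284 + 1787/368))*(1/18995))*8 = ((19066 + 329735/118128)*(1/18995))*8 = ((2252558183/118128)*(1/18995))*8 = (2252558183/2243841360)*8 = 2252558183/280480170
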